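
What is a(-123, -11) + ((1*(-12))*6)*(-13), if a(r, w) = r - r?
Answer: 936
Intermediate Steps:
a(r, w) = 0
a(-123, -11) + ((1*(-12))*6)*(-13) = 0 + ((1*(-12))*6)*(-13) = 0 - 12*6*(-13) = 0 - 72*(-13) = 0 + 936 = 936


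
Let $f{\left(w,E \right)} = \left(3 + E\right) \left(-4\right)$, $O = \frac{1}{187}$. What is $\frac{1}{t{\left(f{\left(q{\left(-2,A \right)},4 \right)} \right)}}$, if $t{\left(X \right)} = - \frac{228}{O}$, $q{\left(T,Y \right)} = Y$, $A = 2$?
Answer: $- \frac{1}{42636} \approx -2.3454 \cdot 10^{-5}$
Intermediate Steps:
$O = \frac{1}{187} \approx 0.0053476$
$f{\left(w,E \right)} = -12 - 4 E$
$t{\left(X \right)} = -42636$ ($t{\left(X \right)} = - 228 \frac{1}{\frac{1}{187}} = \left(-228\right) 187 = -42636$)
$\frac{1}{t{\left(f{\left(q{\left(-2,A \right)},4 \right)} \right)}} = \frac{1}{-42636} = - \frac{1}{42636}$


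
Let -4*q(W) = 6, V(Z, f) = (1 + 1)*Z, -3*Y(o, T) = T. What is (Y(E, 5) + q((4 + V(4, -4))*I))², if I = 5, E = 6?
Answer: 361/36 ≈ 10.028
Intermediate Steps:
Y(o, T) = -T/3
V(Z, f) = 2*Z
q(W) = -3/2 (q(W) = -¼*6 = -3/2)
(Y(E, 5) + q((4 + V(4, -4))*I))² = (-⅓*5 - 3/2)² = (-5/3 - 3/2)² = (-19/6)² = 361/36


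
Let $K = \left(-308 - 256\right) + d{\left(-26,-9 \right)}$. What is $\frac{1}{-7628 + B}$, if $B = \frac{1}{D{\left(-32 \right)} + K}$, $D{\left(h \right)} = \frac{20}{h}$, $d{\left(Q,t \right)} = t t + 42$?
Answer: $- \frac{3533}{26949732} \approx -0.0001311$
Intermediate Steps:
$d{\left(Q,t \right)} = 42 + t^{2}$ ($d{\left(Q,t \right)} = t^{2} + 42 = 42 + t^{2}$)
$K = -441$ ($K = \left(-308 - 256\right) + \left(42 + \left(-9\right)^{2}\right) = -564 + \left(42 + 81\right) = -564 + 123 = -441$)
$B = - \frac{8}{3533}$ ($B = \frac{1}{\frac{20}{-32} - 441} = \frac{1}{20 \left(- \frac{1}{32}\right) - 441} = \frac{1}{- \frac{5}{8} - 441} = \frac{1}{- \frac{3533}{8}} = - \frac{8}{3533} \approx -0.0022644$)
$\frac{1}{-7628 + B} = \frac{1}{-7628 - \frac{8}{3533}} = \frac{1}{- \frac{26949732}{3533}} = - \frac{3533}{26949732}$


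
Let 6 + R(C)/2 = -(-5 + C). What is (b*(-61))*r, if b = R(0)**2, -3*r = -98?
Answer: -23912/3 ≈ -7970.7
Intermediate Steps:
r = 98/3 (r = -1/3*(-98) = 98/3 ≈ 32.667)
R(C) = -2 - 2*C (R(C) = -12 + 2*(-(-5 + C)) = -12 + 2*(5 - C) = -12 + (10 - 2*C) = -2 - 2*C)
b = 4 (b = (-2 - 2*0)**2 = (-2 + 0)**2 = (-2)**2 = 4)
(b*(-61))*r = (4*(-61))*(98/3) = -244*98/3 = -23912/3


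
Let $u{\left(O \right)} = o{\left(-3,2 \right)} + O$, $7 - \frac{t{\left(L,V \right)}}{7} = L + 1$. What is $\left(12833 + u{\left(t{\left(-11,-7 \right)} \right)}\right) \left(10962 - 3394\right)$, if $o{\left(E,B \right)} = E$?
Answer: $97998032$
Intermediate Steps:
$t{\left(L,V \right)} = 42 - 7 L$ ($t{\left(L,V \right)} = 49 - 7 \left(L + 1\right) = 49 - 7 \left(1 + L\right) = 49 - \left(7 + 7 L\right) = 42 - 7 L$)
$u{\left(O \right)} = -3 + O$
$\left(12833 + u{\left(t{\left(-11,-7 \right)} \right)}\right) \left(10962 - 3394\right) = \left(12833 + \left(-3 + \left(42 - -77\right)\right)\right) \left(10962 - 3394\right) = \left(12833 + \left(-3 + \left(42 + 77\right)\right)\right) 7568 = \left(12833 + \left(-3 + 119\right)\right) 7568 = \left(12833 + 116\right) 7568 = 12949 \cdot 7568 = 97998032$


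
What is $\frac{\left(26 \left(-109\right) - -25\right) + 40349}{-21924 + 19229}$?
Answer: $- \frac{7508}{539} \approx -13.93$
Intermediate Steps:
$\frac{\left(26 \left(-109\right) - -25\right) + 40349}{-21924 + 19229} = \frac{\left(-2834 + 25\right) + 40349}{-2695} = \left(-2809 + 40349\right) \left(- \frac{1}{2695}\right) = 37540 \left(- \frac{1}{2695}\right) = - \frac{7508}{539}$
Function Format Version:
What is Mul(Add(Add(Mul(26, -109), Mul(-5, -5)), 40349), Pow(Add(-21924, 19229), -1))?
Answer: Rational(-7508, 539) ≈ -13.930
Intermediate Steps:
Mul(Add(Add(Mul(26, -109), Mul(-5, -5)), 40349), Pow(Add(-21924, 19229), -1)) = Mul(Add(Add(-2834, 25), 40349), Pow(-2695, -1)) = Mul(Add(-2809, 40349), Rational(-1, 2695)) = Mul(37540, Rational(-1, 2695)) = Rational(-7508, 539)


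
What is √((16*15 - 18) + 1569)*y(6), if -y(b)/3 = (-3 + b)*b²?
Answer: -972*√199 ≈ -13712.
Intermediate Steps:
y(b) = -3*b²*(-3 + b) (y(b) = -3*(-3 + b)*b² = -3*b²*(-3 + b))
√((16*15 - 18) + 1569)*y(6) = √((16*15 - 18) + 1569)*(3*6²*(3 - 1*6)) = √((240 - 18) + 1569)*(3*36*(3 - 6)) = √(222 + 1569)*(3*36*(-3)) = √1791*(-324) = (3*√199)*(-324) = -972*√199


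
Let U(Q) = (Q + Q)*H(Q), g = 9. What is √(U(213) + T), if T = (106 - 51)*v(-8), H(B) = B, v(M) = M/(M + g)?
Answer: √90298 ≈ 300.50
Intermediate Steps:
v(M) = M/(9 + M) (v(M) = M/(M + 9) = M/(9 + M))
U(Q) = 2*Q² (U(Q) = (Q + Q)*Q = (2*Q)*Q = 2*Q²)
T = -440 (T = (106 - 51)*(-8/(9 - 8)) = 55*(-8/1) = 55*(-8*1) = 55*(-8) = -440)
√(U(213) + T) = √(2*213² - 440) = √(2*45369 - 440) = √(90738 - 440) = √90298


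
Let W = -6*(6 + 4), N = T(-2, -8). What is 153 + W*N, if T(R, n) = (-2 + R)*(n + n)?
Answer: -3687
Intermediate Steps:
T(R, n) = 2*n*(-2 + R) (T(R, n) = (-2 + R)*(2*n) = 2*n*(-2 + R))
N = 64 (N = 2*(-8)*(-2 - 2) = 2*(-8)*(-4) = 64)
W = -60 (W = -6*10 = -60)
153 + W*N = 153 - 60*64 = 153 - 3840 = -3687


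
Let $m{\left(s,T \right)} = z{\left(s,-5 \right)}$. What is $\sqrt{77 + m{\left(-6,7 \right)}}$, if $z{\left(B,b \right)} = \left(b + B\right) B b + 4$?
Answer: $i \sqrt{249} \approx 15.78 i$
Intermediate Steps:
$z{\left(B,b \right)} = 4 + B b \left(B + b\right)$ ($z{\left(B,b \right)} = \left(B + b\right) B b + 4 = B \left(B + b\right) b + 4 = B b \left(B + b\right) + 4 = 4 + B b \left(B + b\right)$)
$m{\left(s,T \right)} = 4 - 5 s^{2} + 25 s$ ($m{\left(s,T \right)} = 4 + s \left(-5\right)^{2} - 5 s^{2} = 4 + s 25 - 5 s^{2} = 4 + 25 s - 5 s^{2} = 4 - 5 s^{2} + 25 s$)
$\sqrt{77 + m{\left(-6,7 \right)}} = \sqrt{77 + \left(4 - 5 \left(-6\right)^{2} + 25 \left(-6\right)\right)} = \sqrt{77 - 326} = \sqrt{-249} = i \sqrt{249}$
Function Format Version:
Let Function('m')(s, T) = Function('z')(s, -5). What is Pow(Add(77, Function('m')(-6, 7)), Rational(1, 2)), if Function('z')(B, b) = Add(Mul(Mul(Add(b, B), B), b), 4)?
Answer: Mul(I, Pow(249, Rational(1, 2))) ≈ Mul(15.780, I)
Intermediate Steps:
Function('z')(B, b) = Add(4, Mul(B, b, Add(B, b))) (Function('z')(B, b) = Add(Mul(Mul(Add(B, b), B), b), 4) = Add(Mul(Mul(B, Add(B, b)), b), 4) = Add(Mul(B, b, Add(B, b)), 4) = Add(4, Mul(B, b, Add(B, b))))
Function('m')(s, T) = Add(4, Mul(-5, Pow(s, 2)), Mul(25, s)) (Function('m')(s, T) = Add(4, Mul(s, Pow(-5, 2)), Mul(-5, Pow(s, 2))) = Add(4, Mul(s, 25), Mul(-5, Pow(s, 2))) = Add(4, Mul(25, s), Mul(-5, Pow(s, 2))) = Add(4, Mul(-5, Pow(s, 2)), Mul(25, s)))
Pow(Add(77, Function('m')(-6, 7)), Rational(1, 2)) = Pow(Add(77, Add(4, Mul(-5, Pow(-6, 2)), Mul(25, -6))), Rational(1, 2)) = Pow(Add(77, Add(4, Mul(-5, 36), -150)), Rational(1, 2)) = Pow(Add(77, Add(4, -180, -150)), Rational(1, 2)) = Pow(Add(77, -326), Rational(1, 2)) = Pow(-249, Rational(1, 2)) = Mul(I, Pow(249, Rational(1, 2)))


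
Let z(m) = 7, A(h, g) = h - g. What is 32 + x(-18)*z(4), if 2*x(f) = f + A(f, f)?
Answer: -31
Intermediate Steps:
x(f) = f/2 (x(f) = (f + (f - f))/2 = (f + 0)/2 = f/2)
32 + x(-18)*z(4) = 32 + ((½)*(-18))*7 = 32 - 9*7 = 32 - 63 = -31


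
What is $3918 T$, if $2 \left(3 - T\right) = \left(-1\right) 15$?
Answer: $41139$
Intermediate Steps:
$T = \frac{21}{2}$ ($T = 3 - \frac{\left(-1\right) 15}{2} = 3 - - \frac{15}{2} = 3 + \frac{15}{2} = \frac{21}{2} \approx 10.5$)
$3918 T = 3918 \cdot \frac{21}{2} = 41139$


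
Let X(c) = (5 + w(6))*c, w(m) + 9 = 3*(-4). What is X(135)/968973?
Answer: -720/322991 ≈ -0.0022292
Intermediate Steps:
w(m) = -21 (w(m) = -9 + 3*(-4) = -9 - 12 = -21)
X(c) = -16*c (X(c) = (5 - 21)*c = -16*c)
X(135)/968973 = -16*135/968973 = -2160*1/968973 = -720/322991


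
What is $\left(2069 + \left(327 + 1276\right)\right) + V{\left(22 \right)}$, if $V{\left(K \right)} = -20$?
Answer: $3652$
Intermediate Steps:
$\left(2069 + \left(327 + 1276\right)\right) + V{\left(22 \right)} = \left(2069 + \left(327 + 1276\right)\right) - 20 = \left(2069 + 1603\right) - 20 = 3672 - 20 = 3652$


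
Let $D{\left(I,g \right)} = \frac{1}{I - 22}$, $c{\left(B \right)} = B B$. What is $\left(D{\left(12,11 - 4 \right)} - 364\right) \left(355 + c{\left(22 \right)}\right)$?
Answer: $- \frac{3054799}{10} \approx -3.0548 \cdot 10^{5}$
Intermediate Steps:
$c{\left(B \right)} = B^{2}$
$D{\left(I,g \right)} = \frac{1}{-22 + I}$
$\left(D{\left(12,11 - 4 \right)} - 364\right) \left(355 + c{\left(22 \right)}\right) = \left(\frac{1}{-22 + 12} - 364\right) \left(355 + 22^{2}\right) = \left(\frac{1}{-10} - 364\right) \left(355 + 484\right) = \left(- \frac{1}{10} - 364\right) 839 = \left(- \frac{3641}{10}\right) 839 = - \frac{3054799}{10}$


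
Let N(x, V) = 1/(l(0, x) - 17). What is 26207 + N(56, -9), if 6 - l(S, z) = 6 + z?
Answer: 1913110/73 ≈ 26207.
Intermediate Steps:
l(S, z) = -z (l(S, z) = 6 - (6 + z) = 6 + (-6 - z) = -z)
N(x, V) = 1/(-17 - x) (N(x, V) = 1/(-x - 17) = 1/(-17 - x))
26207 + N(56, -9) = 26207 - 1/(17 + 56) = 26207 - 1/73 = 1913110/73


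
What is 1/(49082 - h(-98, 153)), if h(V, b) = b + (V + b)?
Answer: 1/48874 ≈ 2.0461e-5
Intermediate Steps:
h(V, b) = V + 2*b
1/(49082 - h(-98, 153)) = 1/(49082 - (-98 + 2*153)) = 1/(49082 - (-98 + 306)) = 1/(49082 - 1*208) = 1/(49082 - 208) = 1/48874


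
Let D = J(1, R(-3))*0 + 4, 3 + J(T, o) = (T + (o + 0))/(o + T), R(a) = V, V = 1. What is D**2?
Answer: 16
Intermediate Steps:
R(a) = 1
J(T, o) = -2 (J(T, o) = -3 + (T + (o + 0))/(o + T) = -3 + (T + o)/(T + o) = -3 + 1 = -2)
D = 4 (D = -2*0 + 4 = 0 + 4 = 4)
D**2 = 4**2 = 16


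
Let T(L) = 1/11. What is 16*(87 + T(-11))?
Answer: 15328/11 ≈ 1393.5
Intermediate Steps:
T(L) = 1/11
16*(87 + T(-11)) = 16*(87 + 1/11) = 16*(958/11) = 15328/11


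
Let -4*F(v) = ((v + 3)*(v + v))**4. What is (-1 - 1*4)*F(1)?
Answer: 5120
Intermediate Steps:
F(v) = -4*v**4*(3 + v)**4 (F(v) = -(v + 3)**4*(v + v)**4/4 = -16*v**4*(3 + v)**4/4 = -4*v**4*(3 + v)**4)
(-1 - 1*4)*F(1) = (-1 - 1*4)*(-4*1**4*(3 + 1)**4) = (-1 - 4)*(-4*1*4**4) = -(-20)*256 = -5*(-1024) = 5120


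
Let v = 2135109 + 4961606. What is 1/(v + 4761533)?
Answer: 1/11858248 ≈ 8.4329e-8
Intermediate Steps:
v = 7096715
1/(v + 4761533) = 1/(7096715 + 4761533) = 1/11858248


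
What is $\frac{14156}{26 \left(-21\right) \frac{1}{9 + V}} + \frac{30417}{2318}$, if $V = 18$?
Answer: $- \frac{144893289}{210938} \approx -686.9$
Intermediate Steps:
$\frac{14156}{26 \left(-21\right) \frac{1}{9 + V}} + \frac{30417}{2318} = \frac{14156}{26 \left(-21\right) \frac{1}{9 + 18}} + \frac{30417}{2318} = \frac{14156}{\left(-546\right) \frac{1}{27}} + 30417 \cdot \frac{1}{2318} = \frac{14156}{\left(-546\right) \frac{1}{27}} + \frac{30417}{2318} = \frac{14156}{- \frac{182}{9}} + \frac{30417}{2318} = 14156 \left(- \frac{9}{182}\right) + \frac{30417}{2318} = - \frac{63702}{91} + \frac{30417}{2318} = - \frac{144893289}{210938}$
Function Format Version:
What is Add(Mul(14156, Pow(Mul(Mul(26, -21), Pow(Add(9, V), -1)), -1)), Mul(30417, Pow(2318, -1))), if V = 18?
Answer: Rational(-144893289, 210938) ≈ -686.90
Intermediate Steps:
Add(Mul(14156, Pow(Mul(Mul(26, -21), Pow(Add(9, V), -1)), -1)), Mul(30417, Pow(2318, -1))) = Add(Mul(14156, Pow(Mul(Mul(26, -21), Pow(Add(9, 18), -1)), -1)), Mul(30417, Pow(2318, -1))) = Add(Mul(14156, Pow(Mul(-546, Pow(27, -1)), -1)), Mul(30417, Rational(1, 2318))) = Add(Mul(14156, Pow(Mul(-546, Rational(1, 27)), -1)), Rational(30417, 2318)) = Add(Mul(14156, Pow(Rational(-182, 9), -1)), Rational(30417, 2318)) = Add(Mul(14156, Rational(-9, 182)), Rational(30417, 2318)) = Add(Rational(-63702, 91), Rational(30417, 2318)) = Rational(-144893289, 210938)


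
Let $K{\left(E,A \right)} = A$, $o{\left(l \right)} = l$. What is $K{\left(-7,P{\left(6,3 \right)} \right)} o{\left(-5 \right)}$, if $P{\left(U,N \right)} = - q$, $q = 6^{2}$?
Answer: $180$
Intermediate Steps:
$q = 36$
$P{\left(U,N \right)} = -36$ ($P{\left(U,N \right)} = \left(-1\right) 36 = -36$)
$K{\left(-7,P{\left(6,3 \right)} \right)} o{\left(-5 \right)} = \left(-36\right) \left(-5\right) = 180$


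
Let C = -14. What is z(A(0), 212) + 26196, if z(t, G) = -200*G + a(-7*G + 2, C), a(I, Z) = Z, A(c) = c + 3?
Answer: -16218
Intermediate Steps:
A(c) = 3 + c
z(t, G) = -14 - 200*G (z(t, G) = -200*G - 14 = -14 - 200*G)
z(A(0), 212) + 26196 = (-14 - 200*212) + 26196 = (-14 - 42400) + 26196 = -42414 + 26196 = -16218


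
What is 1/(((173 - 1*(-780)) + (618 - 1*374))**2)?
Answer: 1/1432809 ≈ 6.9793e-7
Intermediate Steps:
1/(((173 - 1*(-780)) + (618 - 1*374))**2) = 1/(((173 + 780) + (618 - 374))**2) = 1/((953 + 244)**2) = 1/(1197**2) = 1/1432809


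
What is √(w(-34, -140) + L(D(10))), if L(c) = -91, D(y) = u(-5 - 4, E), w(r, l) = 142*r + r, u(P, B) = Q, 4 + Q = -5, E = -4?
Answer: I*√4953 ≈ 70.378*I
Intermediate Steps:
Q = -9 (Q = -4 - 5 = -9)
u(P, B) = -9
w(r, l) = 143*r
D(y) = -9
√(w(-34, -140) + L(D(10))) = √(143*(-34) - 91) = √(-4862 - 91) = √(-4953) = I*√4953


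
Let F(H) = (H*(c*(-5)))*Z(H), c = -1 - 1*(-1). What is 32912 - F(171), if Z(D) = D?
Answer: 32912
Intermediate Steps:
c = 0 (c = -1 + 1 = 0)
F(H) = 0 (F(H) = (H*(0*(-5)))*H = (H*0)*H = 0*H = 0)
32912 - F(171) = 32912 - 1*0 = 32912 + 0 = 32912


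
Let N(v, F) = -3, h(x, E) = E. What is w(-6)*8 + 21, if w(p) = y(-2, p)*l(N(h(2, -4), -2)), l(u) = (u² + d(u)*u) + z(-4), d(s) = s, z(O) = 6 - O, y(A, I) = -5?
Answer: -1099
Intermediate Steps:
l(u) = 10 + 2*u² (l(u) = (u² + u*u) + (6 - 1*(-4)) = (u² + u²) + (6 + 4) = 2*u² + 10 = 10 + 2*u²)
w(p) = -140 (w(p) = -5*(10 + 2*(-3)²) = -5*(10 + 2*9) = -5*(10 + 18) = -5*28 = -140)
w(-6)*8 + 21 = -140*8 + 21 = -1120 + 21 = -1099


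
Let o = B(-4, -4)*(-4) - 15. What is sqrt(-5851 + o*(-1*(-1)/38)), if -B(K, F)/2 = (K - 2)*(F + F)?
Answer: I*sqrt(8434822)/38 ≈ 76.428*I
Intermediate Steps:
B(K, F) = -4*F*(-2 + K) (B(K, F) = -2*(K - 2)*(F + F) = -2*(-2 + K)*2*F = -4*F*(-2 + K))
o = 369 (o = (4*(-4)*(2 - 1*(-4)))*(-4) - 15 = (4*(-4)*(2 + 4))*(-4) - 15 = (4*(-4)*6)*(-4) - 15 = -96*(-4) - 15 = 384 - 15 = 369)
sqrt(-5851 + o*(-1*(-1)/38)) = sqrt(-5851 + 369*(-1*(-1)/38)) = sqrt(-5851 + 369*(1*(1/38))) = sqrt(-5851 + 369*(1/38)) = sqrt(-5851 + 369/38) = sqrt(-221969/38) = I*sqrt(8434822)/38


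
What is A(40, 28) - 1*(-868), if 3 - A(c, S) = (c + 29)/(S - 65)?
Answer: 32296/37 ≈ 872.87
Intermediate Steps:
A(c, S) = 3 - (29 + c)/(-65 + S) (A(c, S) = 3 - (c + 29)/(S - 65) = 3 - (29 + c)/(-65 + S))
A(40, 28) - 1*(-868) = (-224 - 1*40 + 3*28)/(-65 + 28) - 1*(-868) = (-224 - 40 + 84)/(-37) + 868 = -1/37*(-180) + 868 = 180/37 + 868 = 32296/37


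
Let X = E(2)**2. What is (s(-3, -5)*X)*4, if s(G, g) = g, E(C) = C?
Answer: -80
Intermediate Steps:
X = 4 (X = 2**2 = 4)
(s(-3, -5)*X)*4 = -5*4*4 = -20*4 = -80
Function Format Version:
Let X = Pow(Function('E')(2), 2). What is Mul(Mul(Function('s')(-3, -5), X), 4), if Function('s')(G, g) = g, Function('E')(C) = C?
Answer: -80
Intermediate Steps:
X = 4 (X = Pow(2, 2) = 4)
Mul(Mul(Function('s')(-3, -5), X), 4) = Mul(Mul(-5, 4), 4) = Mul(-20, 4) = -80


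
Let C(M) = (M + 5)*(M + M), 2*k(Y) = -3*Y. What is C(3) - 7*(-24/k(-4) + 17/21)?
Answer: 211/3 ≈ 70.333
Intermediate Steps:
k(Y) = -3*Y/2 (k(Y) = (-3*Y)/2 = -3*Y/2)
C(M) = 2*M*(5 + M) (C(M) = (5 + M)*(2*M) = 2*M*(5 + M))
C(3) - 7*(-24/k(-4) + 17/21) = 2*3*(5 + 3) - 7*(-24/((-3/2*(-4))) + 17/21) = 2*3*8 - 7*(-24/6 + 17*(1/21)) = 48 - 7*(-24*⅙ + 17/21) = 48 - 7*(-4 + 17/21) = 48 - 7*(-67/21) = 48 + 67/3 = 211/3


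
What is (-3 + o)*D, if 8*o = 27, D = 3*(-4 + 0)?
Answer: -9/2 ≈ -4.5000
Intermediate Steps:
D = -12 (D = 3*(-4) = -12)
o = 27/8 (o = (1/8)*27 = 27/8 ≈ 3.3750)
(-3 + o)*D = (-3 + 27/8)*(-12) = (3/8)*(-12) = -9/2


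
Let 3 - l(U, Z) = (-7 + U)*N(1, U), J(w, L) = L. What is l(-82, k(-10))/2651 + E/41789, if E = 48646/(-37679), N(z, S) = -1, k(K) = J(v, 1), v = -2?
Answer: -12321980492/379470823171 ≈ -0.032471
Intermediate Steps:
k(K) = 1
E = -48646/37679 (E = 48646*(-1/37679) = -48646/37679 ≈ -1.2911)
l(U, Z) = -4 + U (l(U, Z) = 3 - (-7 + U)*(-1) = 3 - (7 - U) = 3 + (-7 + U) = -4 + U)
l(-82, k(-10))/2651 + E/41789 = (-4 - 82)/2651 - 48646/37679/41789 = -86*1/2651 - 48646/37679*1/41789 = -86/2651 - 48646/1574567731 = -12321980492/379470823171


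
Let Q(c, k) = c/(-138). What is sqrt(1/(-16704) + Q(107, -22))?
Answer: I*sqrt(198706637)/16008 ≈ 0.88058*I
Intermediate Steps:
Q(c, k) = -c/138 (Q(c, k) = c*(-1/138) = -c/138)
sqrt(1/(-16704) + Q(107, -22)) = sqrt(1/(-16704) - 1/138*107) = sqrt(-1/16704 - 107/138) = sqrt(-297911/384192) = I*sqrt(198706637)/16008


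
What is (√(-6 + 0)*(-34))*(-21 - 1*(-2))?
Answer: 646*I*√6 ≈ 1582.4*I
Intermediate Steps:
(√(-6 + 0)*(-34))*(-21 - 1*(-2)) = (√(-6)*(-34))*(-21 + 2) = ((I*√6)*(-34))*(-19) = -34*I*√6*(-19) = 646*I*√6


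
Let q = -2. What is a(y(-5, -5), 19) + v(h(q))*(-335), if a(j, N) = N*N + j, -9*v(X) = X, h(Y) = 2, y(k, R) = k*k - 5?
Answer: 4099/9 ≈ 455.44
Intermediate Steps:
y(k, R) = -5 + k**2 (y(k, R) = k**2 - 5 = -5 + k**2)
v(X) = -X/9
a(j, N) = j + N**2 (a(j, N) = N**2 + j = j + N**2)
a(y(-5, -5), 19) + v(h(q))*(-335) = ((-5 + (-5)**2) + 19**2) - 1/9*2*(-335) = ((-5 + 25) + 361) - 2/9*(-335) = (20 + 361) + 670/9 = 381 + 670/9 = 4099/9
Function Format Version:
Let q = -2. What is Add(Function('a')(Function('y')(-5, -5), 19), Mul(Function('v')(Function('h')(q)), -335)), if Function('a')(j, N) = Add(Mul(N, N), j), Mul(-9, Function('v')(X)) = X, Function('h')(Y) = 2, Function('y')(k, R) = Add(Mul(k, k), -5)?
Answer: Rational(4099, 9) ≈ 455.44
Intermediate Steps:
Function('y')(k, R) = Add(-5, Pow(k, 2)) (Function('y')(k, R) = Add(Pow(k, 2), -5) = Add(-5, Pow(k, 2)))
Function('v')(X) = Mul(Rational(-1, 9), X)
Function('a')(j, N) = Add(j, Pow(N, 2)) (Function('a')(j, N) = Add(Pow(N, 2), j) = Add(j, Pow(N, 2)))
Add(Function('a')(Function('y')(-5, -5), 19), Mul(Function('v')(Function('h')(q)), -335)) = Add(Add(Add(-5, Pow(-5, 2)), Pow(19, 2)), Mul(Mul(Rational(-1, 9), 2), -335)) = Add(Add(Add(-5, 25), 361), Mul(Rational(-2, 9), -335)) = Add(Add(20, 361), Rational(670, 9)) = Add(381, Rational(670, 9)) = Rational(4099, 9)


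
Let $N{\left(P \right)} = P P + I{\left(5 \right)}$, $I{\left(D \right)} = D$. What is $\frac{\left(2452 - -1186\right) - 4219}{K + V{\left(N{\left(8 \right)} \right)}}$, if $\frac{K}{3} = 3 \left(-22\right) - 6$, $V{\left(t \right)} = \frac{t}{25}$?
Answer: $\frac{14525}{5331} \approx 2.7246$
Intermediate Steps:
$N{\left(P \right)} = 5 + P^{2}$ ($N{\left(P \right)} = P P + 5 = P^{2} + 5 = 5 + P^{2}$)
$V{\left(t \right)} = \frac{t}{25}$ ($V{\left(t \right)} = t \frac{1}{25} = \frac{t}{25}$)
$K = -216$ ($K = 3 \left(3 \left(-22\right) - 6\right) = 3 \left(-66 - 6\right) = 3 \left(-72\right) = -216$)
$\frac{\left(2452 - -1186\right) - 4219}{K + V{\left(N{\left(8 \right)} \right)}} = \frac{\left(2452 - -1186\right) - 4219}{-216 + \frac{5 + 8^{2}}{25}} = \frac{\left(2452 + 1186\right) - 4219}{-216 + \frac{5 + 64}{25}} = \frac{3638 - 4219}{-216 + \frac{1}{25} \cdot 69} = - \frac{581}{-216 + \frac{69}{25}} = - \frac{581}{- \frac{5331}{25}} = \left(-581\right) \left(- \frac{25}{5331}\right) = \frac{14525}{5331}$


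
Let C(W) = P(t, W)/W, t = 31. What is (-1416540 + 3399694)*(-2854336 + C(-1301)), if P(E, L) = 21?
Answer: -7364424841969178/1301 ≈ -5.6606e+12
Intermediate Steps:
C(W) = 21/W
(-1416540 + 3399694)*(-2854336 + C(-1301)) = (-1416540 + 3399694)*(-2854336 + 21/(-1301)) = 1983154*(-2854336 + 21*(-1/1301)) = 1983154*(-2854336 - 21/1301) = 1983154*(-3713491157/1301) = -7364424841969178/1301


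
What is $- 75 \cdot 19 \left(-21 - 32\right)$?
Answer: $75525$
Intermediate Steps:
$- 75 \cdot 19 \left(-21 - 32\right) = - 75 \cdot 19 \left(-53\right) = \left(-75\right) \left(-1007\right) = 75525$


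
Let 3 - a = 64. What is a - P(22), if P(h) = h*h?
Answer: -545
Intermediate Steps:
a = -61 (a = 3 - 1*64 = 3 - 64 = -61)
P(h) = h**2
a - P(22) = -61 - 1*22**2 = -61 - 1*484 = -61 - 484 = -545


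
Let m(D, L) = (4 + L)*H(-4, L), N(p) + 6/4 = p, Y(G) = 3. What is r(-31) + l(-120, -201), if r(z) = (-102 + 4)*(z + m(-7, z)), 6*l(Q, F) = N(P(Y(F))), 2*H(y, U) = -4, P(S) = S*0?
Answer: -9017/4 ≈ -2254.3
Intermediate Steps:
P(S) = 0
N(p) = -3/2 + p
H(y, U) = -2 (H(y, U) = (½)*(-4) = -2)
m(D, L) = -8 - 2*L (m(D, L) = (4 + L)*(-2) = -8 - 2*L)
l(Q, F) = -¼ (l(Q, F) = (-3/2 + 0)/6 = (⅙)*(-3/2) = -¼)
r(z) = 784 + 98*z (r(z) = (-102 + 4)*(z + (-8 - 2*z)) = -98*(-8 - z) = 784 + 98*z)
r(-31) + l(-120, -201) = (784 + 98*(-31)) - ¼ = (784 - 3038) - ¼ = -2254 - ¼ = -9017/4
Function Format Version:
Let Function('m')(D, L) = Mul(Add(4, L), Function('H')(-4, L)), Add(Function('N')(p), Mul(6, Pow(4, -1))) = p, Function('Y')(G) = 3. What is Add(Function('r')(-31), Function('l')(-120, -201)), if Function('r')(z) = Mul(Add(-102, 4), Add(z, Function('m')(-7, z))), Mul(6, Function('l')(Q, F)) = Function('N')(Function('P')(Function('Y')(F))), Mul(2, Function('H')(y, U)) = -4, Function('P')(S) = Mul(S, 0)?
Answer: Rational(-9017, 4) ≈ -2254.3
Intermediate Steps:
Function('P')(S) = 0
Function('N')(p) = Add(Rational(-3, 2), p)
Function('H')(y, U) = -2 (Function('H')(y, U) = Mul(Rational(1, 2), -4) = -2)
Function('m')(D, L) = Add(-8, Mul(-2, L)) (Function('m')(D, L) = Mul(Add(4, L), -2) = Add(-8, Mul(-2, L)))
Function('l')(Q, F) = Rational(-1, 4) (Function('l')(Q, F) = Mul(Rational(1, 6), Add(Rational(-3, 2), 0)) = Mul(Rational(1, 6), Rational(-3, 2)) = Rational(-1, 4))
Function('r')(z) = Add(784, Mul(98, z)) (Function('r')(z) = Mul(Add(-102, 4), Add(z, Add(-8, Mul(-2, z)))) = Mul(-98, Add(-8, Mul(-1, z))) = Add(784, Mul(98, z)))
Add(Function('r')(-31), Function('l')(-120, -201)) = Add(Add(784, Mul(98, -31)), Rational(-1, 4)) = Add(Add(784, -3038), Rational(-1, 4)) = Add(-2254, Rational(-1, 4)) = Rational(-9017, 4)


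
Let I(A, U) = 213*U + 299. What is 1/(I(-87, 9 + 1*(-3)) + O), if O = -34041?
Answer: -1/32464 ≈ -3.0803e-5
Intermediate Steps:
I(A, U) = 299 + 213*U
1/(I(-87, 9 + 1*(-3)) + O) = 1/((299 + 213*(9 + 1*(-3))) - 34041) = 1/((299 + 213*(9 - 3)) - 34041) = 1/((299 + 213*6) - 34041) = 1/((299 + 1278) - 34041) = 1/(1577 - 34041) = 1/(-32464) = -1/32464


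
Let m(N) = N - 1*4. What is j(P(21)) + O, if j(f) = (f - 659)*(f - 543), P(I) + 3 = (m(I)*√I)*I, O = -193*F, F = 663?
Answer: 2909922 - 431256*√21 ≈ 9.3366e+5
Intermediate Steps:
m(N) = -4 + N (m(N) = N - 4 = -4 + N)
O = -127959 (O = -193*663 = -127959)
P(I) = -3 + I^(3/2)*(-4 + I) (P(I) = -3 + ((-4 + I)*√I)*I = -3 + (√I*(-4 + I))*I = -3 + I^(3/2)*(-4 + I))
j(f) = (-659 + f)*(-543 + f)
j(P(21)) + O = (357837 + (-3 + 21^(3/2)*(-4 + 21))² - 1202*(-3 + 21^(3/2)*(-4 + 21))) - 127959 = (357837 + (-3 + (21*√21)*17)² - 1202*(-3 + (21*√21)*17)) - 127959 = (357837 + (-3 + 357*√21)² - 1202*(-3 + 357*√21)) - 127959 = (357837 + (-3 + 357*√21)² + (3606 - 429114*√21)) - 127959 = (361443 + (-3 + 357*√21)² - 429114*√21) - 127959 = 233484 + (-3 + 357*√21)² - 429114*√21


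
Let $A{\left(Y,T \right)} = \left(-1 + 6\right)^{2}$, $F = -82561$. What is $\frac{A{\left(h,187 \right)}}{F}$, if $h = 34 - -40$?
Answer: $- \frac{25}{82561} \approx -0.00030281$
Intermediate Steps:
$h = 74$ ($h = 34 + 40 = 74$)
$A{\left(Y,T \right)} = 25$ ($A{\left(Y,T \right)} = 5^{2} = 25$)
$\frac{A{\left(h,187 \right)}}{F} = \frac{25}{-82561} = 25 \left(- \frac{1}{82561}\right) = - \frac{25}{82561}$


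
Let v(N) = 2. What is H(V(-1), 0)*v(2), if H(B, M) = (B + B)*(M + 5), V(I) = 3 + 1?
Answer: 80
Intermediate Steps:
V(I) = 4
H(B, M) = 2*B*(5 + M) (H(B, M) = (2*B)*(5 + M) = 2*B*(5 + M))
H(V(-1), 0)*v(2) = (2*4*(5 + 0))*2 = (2*4*5)*2 = 40*2 = 80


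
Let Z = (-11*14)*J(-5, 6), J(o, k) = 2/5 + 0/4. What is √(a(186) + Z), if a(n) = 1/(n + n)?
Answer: I*√53275515/930 ≈ 7.8484*I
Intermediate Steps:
a(n) = 1/(2*n)
J(o, k) = ⅖ (J(o, k) = 2*(⅕) + 0*(¼) = ⅖ + 0 = ⅖)
Z = -308/5 (Z = -11*14*(⅖) = -154*⅖ = -308/5 ≈ -61.600)
√(a(186) + Z) = √((½)/186 - 308/5) = √((½)*(1/186) - 308/5) = √(1/372 - 308/5) = √(-114571/1860) = I*√53275515/930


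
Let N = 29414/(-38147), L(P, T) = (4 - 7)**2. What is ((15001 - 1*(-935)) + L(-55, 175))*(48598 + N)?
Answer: 29559454754940/38147 ≈ 7.7488e+8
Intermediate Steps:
L(P, T) = 9 (L(P, T) = (-3)**2 = 9)
N = -29414/38147 (N = 29414*(-1/38147) = -29414/38147 ≈ -0.77107)
((15001 - 1*(-935)) + L(-55, 175))*(48598 + N) = ((15001 - 1*(-935)) + 9)*(48598 - 29414/38147) = ((15001 + 935) + 9)*(1853838492/38147) = (15936 + 9)*(1853838492/38147) = 15945*(1853838492/38147) = 29559454754940/38147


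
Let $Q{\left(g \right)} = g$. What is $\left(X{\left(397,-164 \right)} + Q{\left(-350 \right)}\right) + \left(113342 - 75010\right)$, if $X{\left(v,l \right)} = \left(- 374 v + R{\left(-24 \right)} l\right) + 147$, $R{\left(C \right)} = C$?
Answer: $-106413$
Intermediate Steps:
$X{\left(v,l \right)} = 147 - 374 v - 24 l$ ($X{\left(v,l \right)} = \left(- 374 v - 24 l\right) + 147 = 147 - 374 v - 24 l$)
$\left(X{\left(397,-164 \right)} + Q{\left(-350 \right)}\right) + \left(113342 - 75010\right) = \left(\left(147 - 148478 - -3936\right) - 350\right) + \left(113342 - 75010\right) = \left(\left(147 - 148478 + 3936\right) - 350\right) + \left(113342 - 75010\right) = \left(-144395 - 350\right) + 38332 = -144745 + 38332 = -106413$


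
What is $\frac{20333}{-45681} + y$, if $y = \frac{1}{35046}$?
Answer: $- \frac{237514879}{533645442} \approx -0.44508$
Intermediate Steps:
$y = \frac{1}{35046} \approx 2.8534 \cdot 10^{-5}$
$\frac{20333}{-45681} + y = \frac{20333}{-45681} + \frac{1}{35046} = 20333 \left(- \frac{1}{45681}\right) + \frac{1}{35046} = - \frac{20333}{45681} + \frac{1}{35046} = - \frac{237514879}{533645442}$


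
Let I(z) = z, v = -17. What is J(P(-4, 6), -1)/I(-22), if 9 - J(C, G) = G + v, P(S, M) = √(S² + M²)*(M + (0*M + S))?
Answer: -27/22 ≈ -1.2273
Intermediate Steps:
P(S, M) = √(M² + S²)*(M + S) (P(S, M) = √(M² + S²)*(M + (0 + S)) = √(M² + S²)*(M + S))
J(C, G) = 26 - G (J(C, G) = 9 - (G - 17) = 9 - (-17 + G) = 9 + (17 - G) = 26 - G)
J(P(-4, 6), -1)/I(-22) = (26 - 1*(-1))/(-22) = (26 + 1)*(-1/22) = 27*(-1/22) = -27/22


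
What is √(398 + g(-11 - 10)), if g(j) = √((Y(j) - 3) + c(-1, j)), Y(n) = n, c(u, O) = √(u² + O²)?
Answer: √(398 + I*√(24 - √442)) ≈ 19.95 + 0.04324*I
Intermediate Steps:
c(u, O) = √(O² + u²)
g(j) = √(-3 + j + √(1 + j²)) (g(j) = √((j - 3) + √(j² + (-1)²)) = √((-3 + j) + √(j² + 1)) = √((-3 + j) + √(1 + j²)) = √(-3 + j + √(1 + j²)))
√(398 + g(-11 - 10)) = √(398 + √(-3 + (-11 - 10) + √(1 + (-11 - 10)²))) = √(398 + √(-3 - 21 + √(1 + (-21)²))) = √(398 + √(-3 - 21 + √(1 + 441))) = √(398 + √(-3 - 21 + √442)) = √(398 + √(-24 + √442))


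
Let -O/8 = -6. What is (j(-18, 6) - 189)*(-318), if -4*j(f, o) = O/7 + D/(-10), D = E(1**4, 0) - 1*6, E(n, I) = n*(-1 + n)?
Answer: 4248639/70 ≈ 60695.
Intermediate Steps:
O = 48 (O = -8*(-6) = 48)
D = -6 (D = 1**4*(-1 + 1**4) - 1*6 = 1*(-1 + 1) - 6 = 1*0 - 6 = 0 - 6 = -6)
j(f, o) = -261/140 (j(f, o) = -(48/7 - 6/(-10))/4 = -(48*(1/7) - 6*(-1/10))/4 = -(48/7 + 3/5)/4 = -1/4*261/35 = -261/140)
(j(-18, 6) - 189)*(-318) = (-261/140 - 189)*(-318) = -26721/140*(-318) = 4248639/70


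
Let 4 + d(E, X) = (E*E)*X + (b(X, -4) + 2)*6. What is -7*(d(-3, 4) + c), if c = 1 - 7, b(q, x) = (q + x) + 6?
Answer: -518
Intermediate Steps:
b(q, x) = 6 + q + x
c = -6
d(E, X) = 20 + 6*X + X*E² (d(E, X) = -4 + ((E*E)*X + ((6 + X - 4) + 2)*6) = -4 + (E²*X + ((2 + X) + 2)*6) = -4 + (X*E² + (4 + X)*6) = -4 + (X*E² + (24 + 6*X)) = -4 + (24 + 6*X + X*E²) = 20 + 6*X + X*E²)
-7*(d(-3, 4) + c) = -7*((20 + 6*4 + 4*(-3)²) - 6) = -7*((20 + 24 + 4*9) - 6) = -7*((20 + 24 + 36) - 6) = -7*(80 - 6) = -7*74 = -518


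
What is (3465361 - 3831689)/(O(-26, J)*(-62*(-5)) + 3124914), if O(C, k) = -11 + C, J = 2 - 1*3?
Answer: -91582/778361 ≈ -0.11766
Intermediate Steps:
J = -1 (J = 2 - 3 = -1)
(3465361 - 3831689)/(O(-26, J)*(-62*(-5)) + 3124914) = (3465361 - 3831689)/((-11 - 26)*(-62*(-5)) + 3124914) = -366328/(-37*310 + 3124914) = -366328/(-11470 + 3124914) = -366328/3113444 = -366328*1/3113444 = -91582/778361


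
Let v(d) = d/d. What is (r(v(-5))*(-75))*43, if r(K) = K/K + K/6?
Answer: -7525/2 ≈ -3762.5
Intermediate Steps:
v(d) = 1
r(K) = 1 + K/6 (r(K) = 1 + K*(1/6) = 1 + K/6)
(r(v(-5))*(-75))*43 = ((1 + (1/6)*1)*(-75))*43 = ((1 + 1/6)*(-75))*43 = ((7/6)*(-75))*43 = -175/2*43 = -7525/2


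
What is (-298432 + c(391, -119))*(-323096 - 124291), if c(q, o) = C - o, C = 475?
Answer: 133248849306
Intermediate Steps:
c(q, o) = 475 - o
(-298432 + c(391, -119))*(-323096 - 124291) = (-298432 + (475 - 1*(-119)))*(-323096 - 124291) = (-298432 + (475 + 119))*(-447387) = (-298432 + 594)*(-447387) = -297838*(-447387) = 133248849306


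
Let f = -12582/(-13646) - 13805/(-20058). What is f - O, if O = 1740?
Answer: -237908600767/136855734 ≈ -1738.4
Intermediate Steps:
f = 220376393/136855734 (f = -12582*(-1/13646) - 13805*(-1/20058) = 6291/6823 + 13805/20058 = 220376393/136855734 ≈ 1.6103)
f - O = 220376393/136855734 - 1*1740 = 220376393/136855734 - 1740 = -237908600767/136855734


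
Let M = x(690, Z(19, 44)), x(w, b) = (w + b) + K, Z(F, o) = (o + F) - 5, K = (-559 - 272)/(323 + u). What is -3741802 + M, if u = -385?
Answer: -231944517/62 ≈ -3.7410e+6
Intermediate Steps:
K = 831/62 (K = (-559 - 272)/(323 - 385) = -831/(-62) = -831*(-1/62) = 831/62 ≈ 13.403)
Z(F, o) = -5 + F + o (Z(F, o) = (F + o) - 5 = -5 + F + o)
x(w, b) = 831/62 + b + w (x(w, b) = (w + b) + 831/62 = (b + w) + 831/62 = 831/62 + b + w)
M = 47207/62 (M = 831/62 + (-5 + 19 + 44) + 690 = 831/62 + 58 + 690 = 47207/62 ≈ 761.40)
-3741802 + M = -3741802 + 47207/62 = -231944517/62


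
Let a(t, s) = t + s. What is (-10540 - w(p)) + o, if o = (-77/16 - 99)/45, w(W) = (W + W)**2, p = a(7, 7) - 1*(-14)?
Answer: -9848381/720 ≈ -13678.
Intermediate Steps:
a(t, s) = s + t
p = 28 (p = (7 + 7) - 1*(-14) = 14 + 14 = 28)
w(W) = 4*W**2 (w(W) = (2*W)**2 = 4*W**2)
o = -1661/720 (o = (-77*1/16 - 99)*(1/45) = (-77/16 - 99)*(1/45) = -1661/16*1/45 = -1661/720 ≈ -2.3069)
(-10540 - w(p)) + o = (-10540 - 4*28**2) - 1661/720 = (-10540 - 4*784) - 1661/720 = (-10540 - 1*3136) - 1661/720 = (-10540 - 3136) - 1661/720 = -13676 - 1661/720 = -9848381/720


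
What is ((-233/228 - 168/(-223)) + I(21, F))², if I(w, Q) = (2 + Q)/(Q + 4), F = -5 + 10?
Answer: 6032784241/23266011024 ≈ 0.25930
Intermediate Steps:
F = 5
I(w, Q) = (2 + Q)/(4 + Q)
((-233/228 - 168/(-223)) + I(21, F))² = ((-233/228 - 168/(-223)) + (2 + 5)/(4 + 5))² = ((-233*1/228 - 168*(-1/223)) + 7/9)² = ((-233/228 + 168/223) + (⅑)*7)² = (-13655/50844 + 7/9)² = (77671/152532)² = 6032784241/23266011024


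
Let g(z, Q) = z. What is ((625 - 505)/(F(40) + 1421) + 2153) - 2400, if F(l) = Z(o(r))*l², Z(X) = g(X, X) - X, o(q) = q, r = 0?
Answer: -350867/1421 ≈ -246.92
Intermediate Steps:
Z(X) = 0 (Z(X) = X - X = 0)
F(l) = 0 (F(l) = 0*l² = 0)
((625 - 505)/(F(40) + 1421) + 2153) - 2400 = ((625 - 505)/(0 + 1421) + 2153) - 2400 = (120/1421 + 2153) - 2400 = 3059533/1421 - 2400 = -350867/1421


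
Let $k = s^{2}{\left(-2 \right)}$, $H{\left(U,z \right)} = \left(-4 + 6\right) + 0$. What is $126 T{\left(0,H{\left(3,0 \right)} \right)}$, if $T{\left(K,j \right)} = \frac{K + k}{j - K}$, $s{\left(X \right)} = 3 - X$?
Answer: $1575$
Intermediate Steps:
$H{\left(U,z \right)} = 2$ ($H{\left(U,z \right)} = 2 + 0 = 2$)
$k = 25$ ($k = \left(3 - -2\right)^{2} = \left(3 + 2\right)^{2} = 5^{2} = 25$)
$T{\left(K,j \right)} = \frac{25 + K}{j - K}$ ($T{\left(K,j \right)} = \frac{K + 25}{j - K} = \frac{25 + K}{j - K}$)
$126 T{\left(0,H{\left(3,0 \right)} \right)} = 126 \frac{25 + 0}{2 - 0} = 126 \frac{1}{2 + 0} \cdot 25 = 126 \cdot \frac{1}{2} \cdot 25 = 126 \cdot \frac{25}{2} = 1575$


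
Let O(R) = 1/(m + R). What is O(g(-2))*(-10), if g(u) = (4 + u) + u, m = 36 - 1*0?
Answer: -5/18 ≈ -0.27778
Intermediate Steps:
m = 36 (m = 36 + 0 = 36)
g(u) = 4 + 2*u
O(R) = 1/(36 + R)
O(g(-2))*(-10) = -10/(36 + (4 + 2*(-2))) = -10/(36 + (4 - 4)) = -10/(36 + 0) = -10/36 = (1/36)*(-10) = -5/18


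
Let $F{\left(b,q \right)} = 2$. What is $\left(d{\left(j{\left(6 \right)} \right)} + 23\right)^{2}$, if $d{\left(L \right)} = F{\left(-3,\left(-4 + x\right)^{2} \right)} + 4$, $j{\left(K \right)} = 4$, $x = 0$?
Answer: $841$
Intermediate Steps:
$d{\left(L \right)} = 6$ ($d{\left(L \right)} = 2 + 4 = 6$)
$\left(d{\left(j{\left(6 \right)} \right)} + 23\right)^{2} = \left(6 + 23\right)^{2} = 29^{2} = 841$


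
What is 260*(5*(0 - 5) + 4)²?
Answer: 114660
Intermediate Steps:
260*(5*(0 - 5) + 4)² = 260*(5*(-5) + 4)² = 260*(-25 + 4)² = 260*(-21)² = 260*441 = 114660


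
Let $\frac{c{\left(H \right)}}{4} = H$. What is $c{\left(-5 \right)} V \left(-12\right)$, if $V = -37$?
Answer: $-8880$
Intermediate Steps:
$c{\left(H \right)} = 4 H$
$c{\left(-5 \right)} V \left(-12\right) = 4 \left(-5\right) \left(-37\right) \left(-12\right) = \left(-20\right) \left(-37\right) \left(-12\right) = 740 \left(-12\right) = -8880$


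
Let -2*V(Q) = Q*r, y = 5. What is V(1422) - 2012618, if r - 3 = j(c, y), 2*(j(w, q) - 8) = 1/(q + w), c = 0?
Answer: -20205101/10 ≈ -2.0205e+6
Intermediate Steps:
j(w, q) = 8 + 1/(2*(q + w))
r = 111/10 (r = 3 + (½ + 8*5 + 8*0)/(5 + 0) = 3 + (½ + 40 + 0)/5 = 3 + (⅕)*(81/2) = 3 + 81/10 = 111/10 ≈ 11.100)
V(Q) = -111*Q/20 (V(Q) = -Q*111/(2*10) = -111*Q/20)
V(1422) - 2012618 = -111/20*1422 - 2012618 = -78921/10 - 2012618 = -20205101/10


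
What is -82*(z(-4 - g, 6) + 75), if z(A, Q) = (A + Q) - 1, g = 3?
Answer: -5986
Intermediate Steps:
z(A, Q) = -1 + A + Q
-82*(z(-4 - g, 6) + 75) = -82*((-1 + (-4 - 1*3) + 6) + 75) = -82*((-1 + (-4 - 3) + 6) + 75) = -82*((-1 - 7 + 6) + 75) = -82*(-2 + 75) = -82*73 = -5986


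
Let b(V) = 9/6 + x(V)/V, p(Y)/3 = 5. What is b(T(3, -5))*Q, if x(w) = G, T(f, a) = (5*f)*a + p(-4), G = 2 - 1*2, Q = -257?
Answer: -771/2 ≈ -385.50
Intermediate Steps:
p(Y) = 15 (p(Y) = 3*5 = 15)
G = 0 (G = 2 - 2 = 0)
T(f, a) = 15 + 5*a*f (T(f, a) = (5*f)*a + 15 = 5*a*f + 15 = 15 + 5*a*f)
x(w) = 0
b(V) = 3/2 (b(V) = 9/6 + 0/V = 9*(1/6) + 0 = 3/2 + 0 = 3/2)
b(T(3, -5))*Q = (3/2)*(-257) = -771/2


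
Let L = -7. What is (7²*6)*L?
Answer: -2058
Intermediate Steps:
(7²*6)*L = (7²*6)*(-7) = (49*6)*(-7) = 294*(-7) = -2058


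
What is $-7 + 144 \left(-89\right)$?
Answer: $-12823$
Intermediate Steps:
$-7 + 144 \left(-89\right) = -7 - 12816 = -12823$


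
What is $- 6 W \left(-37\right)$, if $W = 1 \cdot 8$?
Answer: $1776$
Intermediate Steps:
$W = 8$
$- 6 W \left(-37\right) = \left(-6\right) 8 \left(-37\right) = \left(-48\right) \left(-37\right) = 1776$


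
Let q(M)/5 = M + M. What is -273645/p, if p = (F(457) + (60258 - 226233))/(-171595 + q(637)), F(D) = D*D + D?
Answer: 45212995125/43331 ≈ 1.0434e+6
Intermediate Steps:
F(D) = D + D² (F(D) = D² + D = D + D²)
q(M) = 10*M (q(M) = 5*(M + M) = 5*(2*M) = 10*M)
p = -43331/165225 (p = (457*(1 + 457) + (60258 - 226233))/(-171595 + 10*637) = (457*458 - 165975)/(-171595 + 6370) = (209306 - 165975)/(-165225) = 43331*(-1/165225) = -43331/165225 ≈ -0.26225)
-273645/p = -273645/(-43331/165225) = -273645*(-165225/43331) = 45212995125/43331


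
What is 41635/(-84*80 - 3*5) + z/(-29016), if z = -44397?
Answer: -20201497/4342728 ≈ -4.6518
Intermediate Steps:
41635/(-84*80 - 3*5) + z/(-29016) = 41635/(-84*80 - 3*5) - 44397/(-29016) = 41635/(-6720 - 15) - 44397*(-1/29016) = 41635/(-6735) + 4933/3224 = 41635*(-1/6735) + 4933/3224 = -8327/1347 + 4933/3224 = -20201497/4342728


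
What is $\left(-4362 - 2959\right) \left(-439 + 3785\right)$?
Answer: $-24496066$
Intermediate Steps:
$\left(-4362 - 2959\right) \left(-439 + 3785\right) = \left(-4362 - 2959\right) 3346 = \left(-7321\right) 3346 = -24496066$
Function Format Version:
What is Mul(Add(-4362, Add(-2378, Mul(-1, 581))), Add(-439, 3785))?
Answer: -24496066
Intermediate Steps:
Mul(Add(-4362, Add(-2378, Mul(-1, 581))), Add(-439, 3785)) = Mul(Add(-4362, Add(-2378, -581)), 3346) = Mul(Add(-4362, -2959), 3346) = Mul(-7321, 3346) = -24496066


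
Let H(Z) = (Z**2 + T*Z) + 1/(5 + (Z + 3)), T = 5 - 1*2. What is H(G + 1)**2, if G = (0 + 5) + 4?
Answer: 5480281/324 ≈ 16914.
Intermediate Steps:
G = 9 (G = 5 + 4 = 9)
T = 3 (T = 5 - 2 = 3)
H(Z) = Z**2 + 1/(8 + Z) + 3*Z (H(Z) = (Z**2 + 3*Z) + 1/(5 + (Z + 3)) = (Z**2 + 3*Z) + 1/(5 + (3 + Z)) = (Z**2 + 3*Z) + 1/(8 + Z) = Z**2 + 1/(8 + Z) + 3*Z)
H(G + 1)**2 = ((1 + (9 + 1)**3 + 11*(9 + 1)**2 + 24*(9 + 1))/(8 + (9 + 1)))**2 = ((1 + 10**3 + 11*10**2 + 24*10)/(8 + 10))**2 = ((1 + 1000 + 11*100 + 240)/18)**2 = ((1 + 1000 + 1100 + 240)/18)**2 = ((1/18)*2341)**2 = (2341/18)**2 = 5480281/324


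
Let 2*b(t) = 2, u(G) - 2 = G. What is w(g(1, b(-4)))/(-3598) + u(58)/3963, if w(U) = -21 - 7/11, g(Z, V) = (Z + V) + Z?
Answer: 78997/3734467 ≈ 0.021153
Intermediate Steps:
u(G) = 2 + G
b(t) = 1 (b(t) = (½)*2 = 1)
g(Z, V) = V + 2*Z (g(Z, V) = (V + Z) + Z = V + 2*Z)
w(U) = -238/11 (w(U) = -21 - 7*1/11 = -21 - 7/11 = -238/11)
w(g(1, b(-4)))/(-3598) + u(58)/3963 = -238/11/(-3598) + (2 + 58)/3963 = -238/11*(-1/3598) + 60*(1/3963) = 17/2827 + 20/1321 = 78997/3734467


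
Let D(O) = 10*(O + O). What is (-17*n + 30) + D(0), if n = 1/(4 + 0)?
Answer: 103/4 ≈ 25.750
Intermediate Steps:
n = ¼ (n = 1/4 = ¼ ≈ 0.25000)
D(O) = 20*O (D(O) = 10*(2*O) = 20*O)
(-17*n + 30) + D(0) = (-17*¼ + 30) + 20*0 = (-17/4 + 30) + 0 = 103/4 + 0 = 103/4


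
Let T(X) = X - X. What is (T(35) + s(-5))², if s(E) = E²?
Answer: 625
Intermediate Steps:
T(X) = 0
(T(35) + s(-5))² = (0 + (-5)²)² = (0 + 25)² = 25² = 625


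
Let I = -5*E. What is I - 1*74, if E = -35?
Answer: 101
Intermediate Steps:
I = 175 (I = -5*(-35) = 175)
I - 1*74 = 175 - 1*74 = 175 - 74 = 101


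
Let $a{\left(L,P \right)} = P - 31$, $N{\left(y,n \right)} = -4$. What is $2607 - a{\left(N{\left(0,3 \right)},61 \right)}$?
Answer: $2577$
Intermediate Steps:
$a{\left(L,P \right)} = -31 + P$
$2607 - a{\left(N{\left(0,3 \right)},61 \right)} = 2607 - \left(-31 + 61\right) = 2607 - 30 = 2577$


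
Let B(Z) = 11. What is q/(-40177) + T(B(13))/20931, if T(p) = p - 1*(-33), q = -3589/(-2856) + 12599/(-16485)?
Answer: 1313401410883/628454858220840 ≈ 0.0020899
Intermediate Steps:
q = 367967/747320 (q = -3589*(-1/2856) + 12599*(-1/16485) = 3589/2856 - 12599/16485 = 367967/747320 ≈ 0.49238)
T(p) = 33 + p (T(p) = p + 33 = 33 + p)
q/(-40177) + T(B(13))/20931 = (367967/747320)/(-40177) + (33 + 11)/20931 = (367967/747320)*(-1/40177) + 44*(1/20931) = -367967/30025075640 + 44/20931 = 1313401410883/628454858220840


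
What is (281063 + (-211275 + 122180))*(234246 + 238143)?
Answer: 90683571552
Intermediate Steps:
(281063 + (-211275 + 122180))*(234246 + 238143) = (281063 - 89095)*472389 = 191968*472389 = 90683571552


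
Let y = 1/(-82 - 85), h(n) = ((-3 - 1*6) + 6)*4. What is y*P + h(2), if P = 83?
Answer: -2087/167 ≈ -12.497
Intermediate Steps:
h(n) = -12 (h(n) = ((-3 - 6) + 6)*4 = (-9 + 6)*4 = -3*4 = -12)
y = -1/167 (y = 1/(-167) = -1/167 ≈ -0.0059880)
y*P + h(2) = -1/167*83 - 12 = -83/167 - 12 = -2087/167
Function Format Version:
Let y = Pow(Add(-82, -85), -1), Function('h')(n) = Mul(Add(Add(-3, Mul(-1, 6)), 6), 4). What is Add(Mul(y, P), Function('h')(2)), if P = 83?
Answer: Rational(-2087, 167) ≈ -12.497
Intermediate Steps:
Function('h')(n) = -12 (Function('h')(n) = Mul(Add(Add(-3, -6), 6), 4) = Mul(Add(-9, 6), 4) = Mul(-3, 4) = -12)
y = Rational(-1, 167) (y = Pow(-167, -1) = Rational(-1, 167) ≈ -0.0059880)
Add(Mul(y, P), Function('h')(2)) = Add(Mul(Rational(-1, 167), 83), -12) = Add(Rational(-83, 167), -12) = Rational(-2087, 167)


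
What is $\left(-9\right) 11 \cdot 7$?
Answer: $-693$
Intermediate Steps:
$\left(-9\right) 11 \cdot 7 = \left(-99\right) 7 = -693$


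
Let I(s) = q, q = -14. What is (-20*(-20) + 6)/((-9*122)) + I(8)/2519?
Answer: -519043/1382931 ≈ -0.37532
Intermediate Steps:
I(s) = -14
(-20*(-20) + 6)/((-9*122)) + I(8)/2519 = (-20*(-20) + 6)/((-9*122)) - 14/2519 = (400 + 6)/(-1098) - 14*1/2519 = 406*(-1/1098) - 14/2519 = -203/549 - 14/2519 = -519043/1382931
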